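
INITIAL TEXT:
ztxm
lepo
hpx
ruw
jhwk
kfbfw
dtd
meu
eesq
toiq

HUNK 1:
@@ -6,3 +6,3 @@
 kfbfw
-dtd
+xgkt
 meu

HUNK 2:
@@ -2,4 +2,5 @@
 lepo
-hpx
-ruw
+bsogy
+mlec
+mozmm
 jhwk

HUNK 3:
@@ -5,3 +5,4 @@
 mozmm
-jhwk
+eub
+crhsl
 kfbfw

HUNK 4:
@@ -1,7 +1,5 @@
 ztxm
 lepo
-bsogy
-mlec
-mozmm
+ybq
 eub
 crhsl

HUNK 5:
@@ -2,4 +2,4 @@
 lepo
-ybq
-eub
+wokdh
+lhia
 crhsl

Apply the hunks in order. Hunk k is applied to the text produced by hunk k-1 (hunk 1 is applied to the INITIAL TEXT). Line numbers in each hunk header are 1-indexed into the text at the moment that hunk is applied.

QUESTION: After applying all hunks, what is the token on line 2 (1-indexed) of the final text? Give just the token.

Answer: lepo

Derivation:
Hunk 1: at line 6 remove [dtd] add [xgkt] -> 10 lines: ztxm lepo hpx ruw jhwk kfbfw xgkt meu eesq toiq
Hunk 2: at line 2 remove [hpx,ruw] add [bsogy,mlec,mozmm] -> 11 lines: ztxm lepo bsogy mlec mozmm jhwk kfbfw xgkt meu eesq toiq
Hunk 3: at line 5 remove [jhwk] add [eub,crhsl] -> 12 lines: ztxm lepo bsogy mlec mozmm eub crhsl kfbfw xgkt meu eesq toiq
Hunk 4: at line 1 remove [bsogy,mlec,mozmm] add [ybq] -> 10 lines: ztxm lepo ybq eub crhsl kfbfw xgkt meu eesq toiq
Hunk 5: at line 2 remove [ybq,eub] add [wokdh,lhia] -> 10 lines: ztxm lepo wokdh lhia crhsl kfbfw xgkt meu eesq toiq
Final line 2: lepo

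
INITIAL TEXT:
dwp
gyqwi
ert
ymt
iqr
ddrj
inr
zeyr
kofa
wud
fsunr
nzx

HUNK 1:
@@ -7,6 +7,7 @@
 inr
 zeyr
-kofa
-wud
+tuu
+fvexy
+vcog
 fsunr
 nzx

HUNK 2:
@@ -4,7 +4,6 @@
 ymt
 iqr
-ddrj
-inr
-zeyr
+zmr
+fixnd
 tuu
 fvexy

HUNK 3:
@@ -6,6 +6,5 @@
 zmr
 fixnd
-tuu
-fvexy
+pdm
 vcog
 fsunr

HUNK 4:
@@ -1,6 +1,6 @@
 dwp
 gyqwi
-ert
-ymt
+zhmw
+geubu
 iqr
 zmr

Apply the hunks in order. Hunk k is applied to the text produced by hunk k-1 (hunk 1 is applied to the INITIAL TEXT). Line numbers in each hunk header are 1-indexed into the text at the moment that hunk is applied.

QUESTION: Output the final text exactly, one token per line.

Hunk 1: at line 7 remove [kofa,wud] add [tuu,fvexy,vcog] -> 13 lines: dwp gyqwi ert ymt iqr ddrj inr zeyr tuu fvexy vcog fsunr nzx
Hunk 2: at line 4 remove [ddrj,inr,zeyr] add [zmr,fixnd] -> 12 lines: dwp gyqwi ert ymt iqr zmr fixnd tuu fvexy vcog fsunr nzx
Hunk 3: at line 6 remove [tuu,fvexy] add [pdm] -> 11 lines: dwp gyqwi ert ymt iqr zmr fixnd pdm vcog fsunr nzx
Hunk 4: at line 1 remove [ert,ymt] add [zhmw,geubu] -> 11 lines: dwp gyqwi zhmw geubu iqr zmr fixnd pdm vcog fsunr nzx

Answer: dwp
gyqwi
zhmw
geubu
iqr
zmr
fixnd
pdm
vcog
fsunr
nzx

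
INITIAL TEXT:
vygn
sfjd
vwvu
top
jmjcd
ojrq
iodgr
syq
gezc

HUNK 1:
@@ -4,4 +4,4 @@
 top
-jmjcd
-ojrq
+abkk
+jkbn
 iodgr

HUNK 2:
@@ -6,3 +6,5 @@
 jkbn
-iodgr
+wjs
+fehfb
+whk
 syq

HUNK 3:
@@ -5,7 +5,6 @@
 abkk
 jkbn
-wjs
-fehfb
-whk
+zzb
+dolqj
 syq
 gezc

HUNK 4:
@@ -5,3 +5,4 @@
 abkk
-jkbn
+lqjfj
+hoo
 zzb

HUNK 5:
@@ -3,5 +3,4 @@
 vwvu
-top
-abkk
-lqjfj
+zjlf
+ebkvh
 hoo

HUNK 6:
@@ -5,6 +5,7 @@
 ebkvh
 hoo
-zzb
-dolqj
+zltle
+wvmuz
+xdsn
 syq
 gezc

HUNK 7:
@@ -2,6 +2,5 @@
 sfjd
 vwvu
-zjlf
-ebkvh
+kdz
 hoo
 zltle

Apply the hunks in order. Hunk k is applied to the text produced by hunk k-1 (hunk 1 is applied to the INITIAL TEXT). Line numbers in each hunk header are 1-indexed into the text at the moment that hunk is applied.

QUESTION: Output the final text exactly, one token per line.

Hunk 1: at line 4 remove [jmjcd,ojrq] add [abkk,jkbn] -> 9 lines: vygn sfjd vwvu top abkk jkbn iodgr syq gezc
Hunk 2: at line 6 remove [iodgr] add [wjs,fehfb,whk] -> 11 lines: vygn sfjd vwvu top abkk jkbn wjs fehfb whk syq gezc
Hunk 3: at line 5 remove [wjs,fehfb,whk] add [zzb,dolqj] -> 10 lines: vygn sfjd vwvu top abkk jkbn zzb dolqj syq gezc
Hunk 4: at line 5 remove [jkbn] add [lqjfj,hoo] -> 11 lines: vygn sfjd vwvu top abkk lqjfj hoo zzb dolqj syq gezc
Hunk 5: at line 3 remove [top,abkk,lqjfj] add [zjlf,ebkvh] -> 10 lines: vygn sfjd vwvu zjlf ebkvh hoo zzb dolqj syq gezc
Hunk 6: at line 5 remove [zzb,dolqj] add [zltle,wvmuz,xdsn] -> 11 lines: vygn sfjd vwvu zjlf ebkvh hoo zltle wvmuz xdsn syq gezc
Hunk 7: at line 2 remove [zjlf,ebkvh] add [kdz] -> 10 lines: vygn sfjd vwvu kdz hoo zltle wvmuz xdsn syq gezc

Answer: vygn
sfjd
vwvu
kdz
hoo
zltle
wvmuz
xdsn
syq
gezc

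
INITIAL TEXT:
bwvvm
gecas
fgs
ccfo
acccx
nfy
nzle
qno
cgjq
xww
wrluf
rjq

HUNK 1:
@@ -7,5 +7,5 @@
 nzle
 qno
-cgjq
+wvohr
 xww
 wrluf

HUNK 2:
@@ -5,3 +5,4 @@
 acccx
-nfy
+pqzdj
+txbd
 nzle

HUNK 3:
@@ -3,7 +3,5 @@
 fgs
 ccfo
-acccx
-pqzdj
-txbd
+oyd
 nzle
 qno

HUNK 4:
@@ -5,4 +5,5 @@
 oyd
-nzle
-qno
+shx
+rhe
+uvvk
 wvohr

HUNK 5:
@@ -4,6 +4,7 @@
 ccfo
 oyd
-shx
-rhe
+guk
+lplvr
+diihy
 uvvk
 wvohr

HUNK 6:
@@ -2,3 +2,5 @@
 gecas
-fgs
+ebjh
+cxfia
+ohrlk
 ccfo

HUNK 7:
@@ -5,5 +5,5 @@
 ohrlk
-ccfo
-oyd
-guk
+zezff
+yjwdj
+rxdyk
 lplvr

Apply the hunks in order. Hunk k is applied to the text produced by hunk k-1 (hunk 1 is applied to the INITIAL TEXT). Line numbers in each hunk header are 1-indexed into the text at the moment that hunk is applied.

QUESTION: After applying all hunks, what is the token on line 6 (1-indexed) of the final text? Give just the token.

Hunk 1: at line 7 remove [cgjq] add [wvohr] -> 12 lines: bwvvm gecas fgs ccfo acccx nfy nzle qno wvohr xww wrluf rjq
Hunk 2: at line 5 remove [nfy] add [pqzdj,txbd] -> 13 lines: bwvvm gecas fgs ccfo acccx pqzdj txbd nzle qno wvohr xww wrluf rjq
Hunk 3: at line 3 remove [acccx,pqzdj,txbd] add [oyd] -> 11 lines: bwvvm gecas fgs ccfo oyd nzle qno wvohr xww wrluf rjq
Hunk 4: at line 5 remove [nzle,qno] add [shx,rhe,uvvk] -> 12 lines: bwvvm gecas fgs ccfo oyd shx rhe uvvk wvohr xww wrluf rjq
Hunk 5: at line 4 remove [shx,rhe] add [guk,lplvr,diihy] -> 13 lines: bwvvm gecas fgs ccfo oyd guk lplvr diihy uvvk wvohr xww wrluf rjq
Hunk 6: at line 2 remove [fgs] add [ebjh,cxfia,ohrlk] -> 15 lines: bwvvm gecas ebjh cxfia ohrlk ccfo oyd guk lplvr diihy uvvk wvohr xww wrluf rjq
Hunk 7: at line 5 remove [ccfo,oyd,guk] add [zezff,yjwdj,rxdyk] -> 15 lines: bwvvm gecas ebjh cxfia ohrlk zezff yjwdj rxdyk lplvr diihy uvvk wvohr xww wrluf rjq
Final line 6: zezff

Answer: zezff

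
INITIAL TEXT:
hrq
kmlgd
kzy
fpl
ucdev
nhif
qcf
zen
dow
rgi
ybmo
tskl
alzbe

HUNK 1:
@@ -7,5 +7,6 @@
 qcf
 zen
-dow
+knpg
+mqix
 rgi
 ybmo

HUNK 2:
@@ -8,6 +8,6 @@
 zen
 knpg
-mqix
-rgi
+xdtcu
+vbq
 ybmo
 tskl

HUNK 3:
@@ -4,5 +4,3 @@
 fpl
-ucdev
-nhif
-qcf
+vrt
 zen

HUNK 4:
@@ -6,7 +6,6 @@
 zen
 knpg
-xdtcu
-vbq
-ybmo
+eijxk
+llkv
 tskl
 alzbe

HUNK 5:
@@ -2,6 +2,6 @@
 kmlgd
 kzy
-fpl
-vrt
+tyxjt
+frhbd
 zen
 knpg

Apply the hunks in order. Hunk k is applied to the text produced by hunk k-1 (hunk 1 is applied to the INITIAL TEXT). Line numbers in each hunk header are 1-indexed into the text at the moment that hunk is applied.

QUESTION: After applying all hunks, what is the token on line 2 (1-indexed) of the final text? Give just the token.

Hunk 1: at line 7 remove [dow] add [knpg,mqix] -> 14 lines: hrq kmlgd kzy fpl ucdev nhif qcf zen knpg mqix rgi ybmo tskl alzbe
Hunk 2: at line 8 remove [mqix,rgi] add [xdtcu,vbq] -> 14 lines: hrq kmlgd kzy fpl ucdev nhif qcf zen knpg xdtcu vbq ybmo tskl alzbe
Hunk 3: at line 4 remove [ucdev,nhif,qcf] add [vrt] -> 12 lines: hrq kmlgd kzy fpl vrt zen knpg xdtcu vbq ybmo tskl alzbe
Hunk 4: at line 6 remove [xdtcu,vbq,ybmo] add [eijxk,llkv] -> 11 lines: hrq kmlgd kzy fpl vrt zen knpg eijxk llkv tskl alzbe
Hunk 5: at line 2 remove [fpl,vrt] add [tyxjt,frhbd] -> 11 lines: hrq kmlgd kzy tyxjt frhbd zen knpg eijxk llkv tskl alzbe
Final line 2: kmlgd

Answer: kmlgd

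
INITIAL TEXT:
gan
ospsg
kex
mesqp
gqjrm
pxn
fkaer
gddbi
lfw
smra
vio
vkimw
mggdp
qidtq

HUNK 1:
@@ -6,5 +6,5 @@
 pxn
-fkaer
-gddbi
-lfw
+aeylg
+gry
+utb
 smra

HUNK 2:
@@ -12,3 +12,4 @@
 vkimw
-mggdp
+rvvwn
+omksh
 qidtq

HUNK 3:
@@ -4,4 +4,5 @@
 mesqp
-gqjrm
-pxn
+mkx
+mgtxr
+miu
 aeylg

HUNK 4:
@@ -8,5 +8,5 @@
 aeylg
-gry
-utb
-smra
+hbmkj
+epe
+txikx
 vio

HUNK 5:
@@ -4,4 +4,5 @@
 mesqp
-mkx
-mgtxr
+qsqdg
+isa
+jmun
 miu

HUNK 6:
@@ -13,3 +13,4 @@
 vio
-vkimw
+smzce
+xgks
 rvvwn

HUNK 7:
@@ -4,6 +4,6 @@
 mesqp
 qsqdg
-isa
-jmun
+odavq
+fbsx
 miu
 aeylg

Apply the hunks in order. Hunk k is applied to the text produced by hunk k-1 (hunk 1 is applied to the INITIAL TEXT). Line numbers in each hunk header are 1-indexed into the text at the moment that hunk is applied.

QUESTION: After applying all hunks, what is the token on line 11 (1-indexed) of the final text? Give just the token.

Hunk 1: at line 6 remove [fkaer,gddbi,lfw] add [aeylg,gry,utb] -> 14 lines: gan ospsg kex mesqp gqjrm pxn aeylg gry utb smra vio vkimw mggdp qidtq
Hunk 2: at line 12 remove [mggdp] add [rvvwn,omksh] -> 15 lines: gan ospsg kex mesqp gqjrm pxn aeylg gry utb smra vio vkimw rvvwn omksh qidtq
Hunk 3: at line 4 remove [gqjrm,pxn] add [mkx,mgtxr,miu] -> 16 lines: gan ospsg kex mesqp mkx mgtxr miu aeylg gry utb smra vio vkimw rvvwn omksh qidtq
Hunk 4: at line 8 remove [gry,utb,smra] add [hbmkj,epe,txikx] -> 16 lines: gan ospsg kex mesqp mkx mgtxr miu aeylg hbmkj epe txikx vio vkimw rvvwn omksh qidtq
Hunk 5: at line 4 remove [mkx,mgtxr] add [qsqdg,isa,jmun] -> 17 lines: gan ospsg kex mesqp qsqdg isa jmun miu aeylg hbmkj epe txikx vio vkimw rvvwn omksh qidtq
Hunk 6: at line 13 remove [vkimw] add [smzce,xgks] -> 18 lines: gan ospsg kex mesqp qsqdg isa jmun miu aeylg hbmkj epe txikx vio smzce xgks rvvwn omksh qidtq
Hunk 7: at line 4 remove [isa,jmun] add [odavq,fbsx] -> 18 lines: gan ospsg kex mesqp qsqdg odavq fbsx miu aeylg hbmkj epe txikx vio smzce xgks rvvwn omksh qidtq
Final line 11: epe

Answer: epe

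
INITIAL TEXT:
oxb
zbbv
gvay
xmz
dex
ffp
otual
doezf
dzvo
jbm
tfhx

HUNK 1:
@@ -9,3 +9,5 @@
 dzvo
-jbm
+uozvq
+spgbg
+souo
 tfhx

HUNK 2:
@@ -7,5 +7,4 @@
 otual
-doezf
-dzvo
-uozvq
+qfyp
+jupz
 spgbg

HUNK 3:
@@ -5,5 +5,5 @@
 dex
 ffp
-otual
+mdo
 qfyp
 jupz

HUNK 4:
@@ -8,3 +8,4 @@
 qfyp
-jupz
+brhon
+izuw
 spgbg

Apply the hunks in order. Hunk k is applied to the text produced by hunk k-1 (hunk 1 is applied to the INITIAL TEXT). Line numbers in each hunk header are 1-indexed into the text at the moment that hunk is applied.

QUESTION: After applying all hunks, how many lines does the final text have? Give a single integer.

Hunk 1: at line 9 remove [jbm] add [uozvq,spgbg,souo] -> 13 lines: oxb zbbv gvay xmz dex ffp otual doezf dzvo uozvq spgbg souo tfhx
Hunk 2: at line 7 remove [doezf,dzvo,uozvq] add [qfyp,jupz] -> 12 lines: oxb zbbv gvay xmz dex ffp otual qfyp jupz spgbg souo tfhx
Hunk 3: at line 5 remove [otual] add [mdo] -> 12 lines: oxb zbbv gvay xmz dex ffp mdo qfyp jupz spgbg souo tfhx
Hunk 4: at line 8 remove [jupz] add [brhon,izuw] -> 13 lines: oxb zbbv gvay xmz dex ffp mdo qfyp brhon izuw spgbg souo tfhx
Final line count: 13

Answer: 13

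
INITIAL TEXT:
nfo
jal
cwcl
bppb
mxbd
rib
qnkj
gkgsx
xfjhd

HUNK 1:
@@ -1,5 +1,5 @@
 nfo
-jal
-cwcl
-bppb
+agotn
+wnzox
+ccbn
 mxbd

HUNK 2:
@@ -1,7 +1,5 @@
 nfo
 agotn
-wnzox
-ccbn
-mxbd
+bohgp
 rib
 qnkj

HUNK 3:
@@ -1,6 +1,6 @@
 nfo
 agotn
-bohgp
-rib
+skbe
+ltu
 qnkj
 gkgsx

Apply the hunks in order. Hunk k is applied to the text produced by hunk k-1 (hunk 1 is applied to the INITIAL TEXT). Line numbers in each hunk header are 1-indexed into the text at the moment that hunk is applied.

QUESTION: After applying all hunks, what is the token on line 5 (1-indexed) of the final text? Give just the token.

Hunk 1: at line 1 remove [jal,cwcl,bppb] add [agotn,wnzox,ccbn] -> 9 lines: nfo agotn wnzox ccbn mxbd rib qnkj gkgsx xfjhd
Hunk 2: at line 1 remove [wnzox,ccbn,mxbd] add [bohgp] -> 7 lines: nfo agotn bohgp rib qnkj gkgsx xfjhd
Hunk 3: at line 1 remove [bohgp,rib] add [skbe,ltu] -> 7 lines: nfo agotn skbe ltu qnkj gkgsx xfjhd
Final line 5: qnkj

Answer: qnkj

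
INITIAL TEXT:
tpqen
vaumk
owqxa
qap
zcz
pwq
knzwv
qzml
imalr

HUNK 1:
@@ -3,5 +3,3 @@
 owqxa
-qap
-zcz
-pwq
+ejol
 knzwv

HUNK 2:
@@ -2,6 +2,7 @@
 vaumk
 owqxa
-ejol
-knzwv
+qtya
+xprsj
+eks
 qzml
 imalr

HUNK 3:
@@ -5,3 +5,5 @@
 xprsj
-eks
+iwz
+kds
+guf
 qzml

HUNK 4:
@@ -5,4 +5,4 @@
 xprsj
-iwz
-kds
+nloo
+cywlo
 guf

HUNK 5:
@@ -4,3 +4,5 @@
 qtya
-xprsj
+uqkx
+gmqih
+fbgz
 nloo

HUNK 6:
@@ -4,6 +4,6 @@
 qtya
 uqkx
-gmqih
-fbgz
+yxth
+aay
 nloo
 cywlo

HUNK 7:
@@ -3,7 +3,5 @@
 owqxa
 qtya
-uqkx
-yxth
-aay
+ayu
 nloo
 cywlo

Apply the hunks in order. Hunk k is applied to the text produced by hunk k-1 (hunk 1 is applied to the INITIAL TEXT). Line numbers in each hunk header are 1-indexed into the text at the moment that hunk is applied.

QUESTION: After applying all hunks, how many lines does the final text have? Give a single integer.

Hunk 1: at line 3 remove [qap,zcz,pwq] add [ejol] -> 7 lines: tpqen vaumk owqxa ejol knzwv qzml imalr
Hunk 2: at line 2 remove [ejol,knzwv] add [qtya,xprsj,eks] -> 8 lines: tpqen vaumk owqxa qtya xprsj eks qzml imalr
Hunk 3: at line 5 remove [eks] add [iwz,kds,guf] -> 10 lines: tpqen vaumk owqxa qtya xprsj iwz kds guf qzml imalr
Hunk 4: at line 5 remove [iwz,kds] add [nloo,cywlo] -> 10 lines: tpqen vaumk owqxa qtya xprsj nloo cywlo guf qzml imalr
Hunk 5: at line 4 remove [xprsj] add [uqkx,gmqih,fbgz] -> 12 lines: tpqen vaumk owqxa qtya uqkx gmqih fbgz nloo cywlo guf qzml imalr
Hunk 6: at line 4 remove [gmqih,fbgz] add [yxth,aay] -> 12 lines: tpqen vaumk owqxa qtya uqkx yxth aay nloo cywlo guf qzml imalr
Hunk 7: at line 3 remove [uqkx,yxth,aay] add [ayu] -> 10 lines: tpqen vaumk owqxa qtya ayu nloo cywlo guf qzml imalr
Final line count: 10

Answer: 10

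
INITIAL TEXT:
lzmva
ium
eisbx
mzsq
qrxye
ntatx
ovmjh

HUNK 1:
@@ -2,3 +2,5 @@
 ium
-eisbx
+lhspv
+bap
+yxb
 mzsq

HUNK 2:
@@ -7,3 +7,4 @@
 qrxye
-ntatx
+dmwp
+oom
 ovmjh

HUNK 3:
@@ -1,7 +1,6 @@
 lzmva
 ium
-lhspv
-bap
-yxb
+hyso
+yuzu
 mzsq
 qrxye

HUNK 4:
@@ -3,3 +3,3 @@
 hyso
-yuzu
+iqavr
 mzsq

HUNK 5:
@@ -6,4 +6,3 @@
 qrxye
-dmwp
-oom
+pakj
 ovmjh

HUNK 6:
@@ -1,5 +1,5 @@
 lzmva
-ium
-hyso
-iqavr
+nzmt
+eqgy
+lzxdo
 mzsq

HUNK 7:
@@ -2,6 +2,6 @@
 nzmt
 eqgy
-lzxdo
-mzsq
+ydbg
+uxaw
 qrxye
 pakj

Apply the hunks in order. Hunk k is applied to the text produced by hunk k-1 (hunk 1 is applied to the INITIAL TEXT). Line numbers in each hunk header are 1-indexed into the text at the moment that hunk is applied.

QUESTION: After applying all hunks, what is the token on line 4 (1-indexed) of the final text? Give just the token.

Answer: ydbg

Derivation:
Hunk 1: at line 2 remove [eisbx] add [lhspv,bap,yxb] -> 9 lines: lzmva ium lhspv bap yxb mzsq qrxye ntatx ovmjh
Hunk 2: at line 7 remove [ntatx] add [dmwp,oom] -> 10 lines: lzmva ium lhspv bap yxb mzsq qrxye dmwp oom ovmjh
Hunk 3: at line 1 remove [lhspv,bap,yxb] add [hyso,yuzu] -> 9 lines: lzmva ium hyso yuzu mzsq qrxye dmwp oom ovmjh
Hunk 4: at line 3 remove [yuzu] add [iqavr] -> 9 lines: lzmva ium hyso iqavr mzsq qrxye dmwp oom ovmjh
Hunk 5: at line 6 remove [dmwp,oom] add [pakj] -> 8 lines: lzmva ium hyso iqavr mzsq qrxye pakj ovmjh
Hunk 6: at line 1 remove [ium,hyso,iqavr] add [nzmt,eqgy,lzxdo] -> 8 lines: lzmva nzmt eqgy lzxdo mzsq qrxye pakj ovmjh
Hunk 7: at line 2 remove [lzxdo,mzsq] add [ydbg,uxaw] -> 8 lines: lzmva nzmt eqgy ydbg uxaw qrxye pakj ovmjh
Final line 4: ydbg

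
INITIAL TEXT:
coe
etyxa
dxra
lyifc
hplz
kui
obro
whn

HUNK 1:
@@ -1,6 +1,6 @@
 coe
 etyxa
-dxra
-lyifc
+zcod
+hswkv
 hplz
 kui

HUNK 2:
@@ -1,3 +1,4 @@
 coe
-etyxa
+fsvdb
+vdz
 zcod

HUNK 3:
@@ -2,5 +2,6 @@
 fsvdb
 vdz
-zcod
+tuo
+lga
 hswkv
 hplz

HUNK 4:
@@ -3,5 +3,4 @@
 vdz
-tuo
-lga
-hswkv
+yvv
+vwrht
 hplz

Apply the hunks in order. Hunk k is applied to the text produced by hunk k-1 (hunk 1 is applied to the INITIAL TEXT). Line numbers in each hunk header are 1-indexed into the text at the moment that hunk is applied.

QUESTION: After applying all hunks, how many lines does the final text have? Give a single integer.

Hunk 1: at line 1 remove [dxra,lyifc] add [zcod,hswkv] -> 8 lines: coe etyxa zcod hswkv hplz kui obro whn
Hunk 2: at line 1 remove [etyxa] add [fsvdb,vdz] -> 9 lines: coe fsvdb vdz zcod hswkv hplz kui obro whn
Hunk 3: at line 2 remove [zcod] add [tuo,lga] -> 10 lines: coe fsvdb vdz tuo lga hswkv hplz kui obro whn
Hunk 4: at line 3 remove [tuo,lga,hswkv] add [yvv,vwrht] -> 9 lines: coe fsvdb vdz yvv vwrht hplz kui obro whn
Final line count: 9

Answer: 9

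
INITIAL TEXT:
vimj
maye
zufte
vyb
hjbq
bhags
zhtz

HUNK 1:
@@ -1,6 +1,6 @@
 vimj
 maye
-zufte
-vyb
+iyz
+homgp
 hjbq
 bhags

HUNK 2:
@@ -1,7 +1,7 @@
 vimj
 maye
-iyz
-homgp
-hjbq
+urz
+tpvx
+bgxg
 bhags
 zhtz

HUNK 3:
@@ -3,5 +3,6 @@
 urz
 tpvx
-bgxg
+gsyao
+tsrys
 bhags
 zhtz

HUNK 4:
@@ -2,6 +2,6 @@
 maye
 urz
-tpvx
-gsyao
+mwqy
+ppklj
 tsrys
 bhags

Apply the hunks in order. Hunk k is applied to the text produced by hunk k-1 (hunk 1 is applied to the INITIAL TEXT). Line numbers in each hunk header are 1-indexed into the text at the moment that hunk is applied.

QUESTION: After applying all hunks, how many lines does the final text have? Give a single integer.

Answer: 8

Derivation:
Hunk 1: at line 1 remove [zufte,vyb] add [iyz,homgp] -> 7 lines: vimj maye iyz homgp hjbq bhags zhtz
Hunk 2: at line 1 remove [iyz,homgp,hjbq] add [urz,tpvx,bgxg] -> 7 lines: vimj maye urz tpvx bgxg bhags zhtz
Hunk 3: at line 3 remove [bgxg] add [gsyao,tsrys] -> 8 lines: vimj maye urz tpvx gsyao tsrys bhags zhtz
Hunk 4: at line 2 remove [tpvx,gsyao] add [mwqy,ppklj] -> 8 lines: vimj maye urz mwqy ppklj tsrys bhags zhtz
Final line count: 8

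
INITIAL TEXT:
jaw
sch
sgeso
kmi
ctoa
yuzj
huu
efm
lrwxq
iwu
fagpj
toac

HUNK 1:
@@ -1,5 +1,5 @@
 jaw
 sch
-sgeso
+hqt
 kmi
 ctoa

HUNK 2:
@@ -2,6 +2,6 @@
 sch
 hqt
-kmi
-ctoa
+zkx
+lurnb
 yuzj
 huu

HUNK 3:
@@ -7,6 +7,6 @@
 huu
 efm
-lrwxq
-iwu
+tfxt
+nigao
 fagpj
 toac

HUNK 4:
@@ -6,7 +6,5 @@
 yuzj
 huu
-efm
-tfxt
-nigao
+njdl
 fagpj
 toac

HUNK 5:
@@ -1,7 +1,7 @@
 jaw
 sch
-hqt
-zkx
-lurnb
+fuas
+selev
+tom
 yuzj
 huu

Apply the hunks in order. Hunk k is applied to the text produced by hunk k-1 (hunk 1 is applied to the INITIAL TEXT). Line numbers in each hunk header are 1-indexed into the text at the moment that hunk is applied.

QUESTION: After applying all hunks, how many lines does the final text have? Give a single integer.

Hunk 1: at line 1 remove [sgeso] add [hqt] -> 12 lines: jaw sch hqt kmi ctoa yuzj huu efm lrwxq iwu fagpj toac
Hunk 2: at line 2 remove [kmi,ctoa] add [zkx,lurnb] -> 12 lines: jaw sch hqt zkx lurnb yuzj huu efm lrwxq iwu fagpj toac
Hunk 3: at line 7 remove [lrwxq,iwu] add [tfxt,nigao] -> 12 lines: jaw sch hqt zkx lurnb yuzj huu efm tfxt nigao fagpj toac
Hunk 4: at line 6 remove [efm,tfxt,nigao] add [njdl] -> 10 lines: jaw sch hqt zkx lurnb yuzj huu njdl fagpj toac
Hunk 5: at line 1 remove [hqt,zkx,lurnb] add [fuas,selev,tom] -> 10 lines: jaw sch fuas selev tom yuzj huu njdl fagpj toac
Final line count: 10

Answer: 10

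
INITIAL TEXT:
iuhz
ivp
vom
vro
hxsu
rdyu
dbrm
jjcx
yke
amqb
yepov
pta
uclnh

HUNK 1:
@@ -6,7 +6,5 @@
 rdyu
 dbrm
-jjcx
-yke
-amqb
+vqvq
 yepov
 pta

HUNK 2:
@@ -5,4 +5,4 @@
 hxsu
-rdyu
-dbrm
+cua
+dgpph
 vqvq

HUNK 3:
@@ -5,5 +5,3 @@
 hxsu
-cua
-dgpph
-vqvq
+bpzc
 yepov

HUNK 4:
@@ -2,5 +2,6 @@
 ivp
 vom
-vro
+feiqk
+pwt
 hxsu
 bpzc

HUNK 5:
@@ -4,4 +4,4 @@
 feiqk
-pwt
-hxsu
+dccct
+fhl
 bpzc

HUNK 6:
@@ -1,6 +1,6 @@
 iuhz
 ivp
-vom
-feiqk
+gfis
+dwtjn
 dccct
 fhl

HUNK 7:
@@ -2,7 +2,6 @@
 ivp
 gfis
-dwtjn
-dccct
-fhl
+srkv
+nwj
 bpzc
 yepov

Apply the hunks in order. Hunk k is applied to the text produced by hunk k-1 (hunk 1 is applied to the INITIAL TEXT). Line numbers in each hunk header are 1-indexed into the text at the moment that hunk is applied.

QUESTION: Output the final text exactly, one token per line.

Hunk 1: at line 6 remove [jjcx,yke,amqb] add [vqvq] -> 11 lines: iuhz ivp vom vro hxsu rdyu dbrm vqvq yepov pta uclnh
Hunk 2: at line 5 remove [rdyu,dbrm] add [cua,dgpph] -> 11 lines: iuhz ivp vom vro hxsu cua dgpph vqvq yepov pta uclnh
Hunk 3: at line 5 remove [cua,dgpph,vqvq] add [bpzc] -> 9 lines: iuhz ivp vom vro hxsu bpzc yepov pta uclnh
Hunk 4: at line 2 remove [vro] add [feiqk,pwt] -> 10 lines: iuhz ivp vom feiqk pwt hxsu bpzc yepov pta uclnh
Hunk 5: at line 4 remove [pwt,hxsu] add [dccct,fhl] -> 10 lines: iuhz ivp vom feiqk dccct fhl bpzc yepov pta uclnh
Hunk 6: at line 1 remove [vom,feiqk] add [gfis,dwtjn] -> 10 lines: iuhz ivp gfis dwtjn dccct fhl bpzc yepov pta uclnh
Hunk 7: at line 2 remove [dwtjn,dccct,fhl] add [srkv,nwj] -> 9 lines: iuhz ivp gfis srkv nwj bpzc yepov pta uclnh

Answer: iuhz
ivp
gfis
srkv
nwj
bpzc
yepov
pta
uclnh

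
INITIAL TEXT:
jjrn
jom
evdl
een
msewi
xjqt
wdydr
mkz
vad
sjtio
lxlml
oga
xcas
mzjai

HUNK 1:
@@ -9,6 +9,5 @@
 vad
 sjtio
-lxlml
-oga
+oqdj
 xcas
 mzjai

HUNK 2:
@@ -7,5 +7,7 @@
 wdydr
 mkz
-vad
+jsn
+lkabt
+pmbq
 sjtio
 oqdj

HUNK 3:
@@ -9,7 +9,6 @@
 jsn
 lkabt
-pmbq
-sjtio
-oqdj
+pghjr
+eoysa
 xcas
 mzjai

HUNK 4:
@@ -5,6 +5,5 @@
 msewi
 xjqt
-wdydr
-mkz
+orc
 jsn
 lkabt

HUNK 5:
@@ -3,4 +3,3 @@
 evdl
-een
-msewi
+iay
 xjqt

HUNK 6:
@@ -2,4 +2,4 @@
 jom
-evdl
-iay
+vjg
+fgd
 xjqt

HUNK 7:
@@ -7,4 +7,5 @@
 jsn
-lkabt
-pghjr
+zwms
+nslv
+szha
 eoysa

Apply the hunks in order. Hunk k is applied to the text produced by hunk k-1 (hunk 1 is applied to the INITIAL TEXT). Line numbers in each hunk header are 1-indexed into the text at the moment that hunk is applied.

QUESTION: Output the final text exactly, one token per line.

Hunk 1: at line 9 remove [lxlml,oga] add [oqdj] -> 13 lines: jjrn jom evdl een msewi xjqt wdydr mkz vad sjtio oqdj xcas mzjai
Hunk 2: at line 7 remove [vad] add [jsn,lkabt,pmbq] -> 15 lines: jjrn jom evdl een msewi xjqt wdydr mkz jsn lkabt pmbq sjtio oqdj xcas mzjai
Hunk 3: at line 9 remove [pmbq,sjtio,oqdj] add [pghjr,eoysa] -> 14 lines: jjrn jom evdl een msewi xjqt wdydr mkz jsn lkabt pghjr eoysa xcas mzjai
Hunk 4: at line 5 remove [wdydr,mkz] add [orc] -> 13 lines: jjrn jom evdl een msewi xjqt orc jsn lkabt pghjr eoysa xcas mzjai
Hunk 5: at line 3 remove [een,msewi] add [iay] -> 12 lines: jjrn jom evdl iay xjqt orc jsn lkabt pghjr eoysa xcas mzjai
Hunk 6: at line 2 remove [evdl,iay] add [vjg,fgd] -> 12 lines: jjrn jom vjg fgd xjqt orc jsn lkabt pghjr eoysa xcas mzjai
Hunk 7: at line 7 remove [lkabt,pghjr] add [zwms,nslv,szha] -> 13 lines: jjrn jom vjg fgd xjqt orc jsn zwms nslv szha eoysa xcas mzjai

Answer: jjrn
jom
vjg
fgd
xjqt
orc
jsn
zwms
nslv
szha
eoysa
xcas
mzjai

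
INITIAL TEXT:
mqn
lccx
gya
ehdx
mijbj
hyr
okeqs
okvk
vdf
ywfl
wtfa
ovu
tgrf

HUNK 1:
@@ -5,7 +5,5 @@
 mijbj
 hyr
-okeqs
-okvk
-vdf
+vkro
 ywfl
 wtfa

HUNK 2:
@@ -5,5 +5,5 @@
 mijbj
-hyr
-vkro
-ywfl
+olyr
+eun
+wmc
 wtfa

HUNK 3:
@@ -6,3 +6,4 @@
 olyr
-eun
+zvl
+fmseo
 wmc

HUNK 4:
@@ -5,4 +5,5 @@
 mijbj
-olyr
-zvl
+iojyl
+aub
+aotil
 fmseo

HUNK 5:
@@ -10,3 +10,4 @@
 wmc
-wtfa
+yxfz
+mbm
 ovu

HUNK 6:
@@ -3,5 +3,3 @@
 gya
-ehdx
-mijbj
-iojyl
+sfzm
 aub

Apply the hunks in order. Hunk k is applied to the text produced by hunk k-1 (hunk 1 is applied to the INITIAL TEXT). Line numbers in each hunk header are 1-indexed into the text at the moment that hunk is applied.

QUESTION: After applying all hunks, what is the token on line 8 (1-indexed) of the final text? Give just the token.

Answer: wmc

Derivation:
Hunk 1: at line 5 remove [okeqs,okvk,vdf] add [vkro] -> 11 lines: mqn lccx gya ehdx mijbj hyr vkro ywfl wtfa ovu tgrf
Hunk 2: at line 5 remove [hyr,vkro,ywfl] add [olyr,eun,wmc] -> 11 lines: mqn lccx gya ehdx mijbj olyr eun wmc wtfa ovu tgrf
Hunk 3: at line 6 remove [eun] add [zvl,fmseo] -> 12 lines: mqn lccx gya ehdx mijbj olyr zvl fmseo wmc wtfa ovu tgrf
Hunk 4: at line 5 remove [olyr,zvl] add [iojyl,aub,aotil] -> 13 lines: mqn lccx gya ehdx mijbj iojyl aub aotil fmseo wmc wtfa ovu tgrf
Hunk 5: at line 10 remove [wtfa] add [yxfz,mbm] -> 14 lines: mqn lccx gya ehdx mijbj iojyl aub aotil fmseo wmc yxfz mbm ovu tgrf
Hunk 6: at line 3 remove [ehdx,mijbj,iojyl] add [sfzm] -> 12 lines: mqn lccx gya sfzm aub aotil fmseo wmc yxfz mbm ovu tgrf
Final line 8: wmc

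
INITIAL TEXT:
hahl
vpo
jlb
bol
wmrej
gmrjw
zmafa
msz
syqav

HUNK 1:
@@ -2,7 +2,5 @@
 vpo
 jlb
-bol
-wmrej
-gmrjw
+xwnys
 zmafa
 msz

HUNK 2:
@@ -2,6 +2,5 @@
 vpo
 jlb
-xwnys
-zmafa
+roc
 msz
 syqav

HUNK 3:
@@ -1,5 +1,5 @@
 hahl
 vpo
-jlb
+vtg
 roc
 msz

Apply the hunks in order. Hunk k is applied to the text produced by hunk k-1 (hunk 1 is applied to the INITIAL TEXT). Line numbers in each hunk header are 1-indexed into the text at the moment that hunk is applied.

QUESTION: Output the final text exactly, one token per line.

Hunk 1: at line 2 remove [bol,wmrej,gmrjw] add [xwnys] -> 7 lines: hahl vpo jlb xwnys zmafa msz syqav
Hunk 2: at line 2 remove [xwnys,zmafa] add [roc] -> 6 lines: hahl vpo jlb roc msz syqav
Hunk 3: at line 1 remove [jlb] add [vtg] -> 6 lines: hahl vpo vtg roc msz syqav

Answer: hahl
vpo
vtg
roc
msz
syqav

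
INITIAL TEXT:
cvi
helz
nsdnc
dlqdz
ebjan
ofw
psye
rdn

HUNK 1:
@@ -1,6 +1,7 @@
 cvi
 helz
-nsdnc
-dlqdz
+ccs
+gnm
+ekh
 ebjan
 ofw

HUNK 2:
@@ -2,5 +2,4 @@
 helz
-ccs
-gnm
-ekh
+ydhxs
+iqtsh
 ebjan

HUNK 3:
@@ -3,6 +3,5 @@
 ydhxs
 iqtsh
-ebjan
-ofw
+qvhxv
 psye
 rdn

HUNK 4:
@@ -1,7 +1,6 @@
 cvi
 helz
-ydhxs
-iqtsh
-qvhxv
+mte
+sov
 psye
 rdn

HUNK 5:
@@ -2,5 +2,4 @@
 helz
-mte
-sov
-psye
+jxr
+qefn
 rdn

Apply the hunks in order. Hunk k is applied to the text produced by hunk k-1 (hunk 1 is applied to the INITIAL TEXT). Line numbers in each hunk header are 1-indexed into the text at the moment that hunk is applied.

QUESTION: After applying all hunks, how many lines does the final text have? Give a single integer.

Hunk 1: at line 1 remove [nsdnc,dlqdz] add [ccs,gnm,ekh] -> 9 lines: cvi helz ccs gnm ekh ebjan ofw psye rdn
Hunk 2: at line 2 remove [ccs,gnm,ekh] add [ydhxs,iqtsh] -> 8 lines: cvi helz ydhxs iqtsh ebjan ofw psye rdn
Hunk 3: at line 3 remove [ebjan,ofw] add [qvhxv] -> 7 lines: cvi helz ydhxs iqtsh qvhxv psye rdn
Hunk 4: at line 1 remove [ydhxs,iqtsh,qvhxv] add [mte,sov] -> 6 lines: cvi helz mte sov psye rdn
Hunk 5: at line 2 remove [mte,sov,psye] add [jxr,qefn] -> 5 lines: cvi helz jxr qefn rdn
Final line count: 5

Answer: 5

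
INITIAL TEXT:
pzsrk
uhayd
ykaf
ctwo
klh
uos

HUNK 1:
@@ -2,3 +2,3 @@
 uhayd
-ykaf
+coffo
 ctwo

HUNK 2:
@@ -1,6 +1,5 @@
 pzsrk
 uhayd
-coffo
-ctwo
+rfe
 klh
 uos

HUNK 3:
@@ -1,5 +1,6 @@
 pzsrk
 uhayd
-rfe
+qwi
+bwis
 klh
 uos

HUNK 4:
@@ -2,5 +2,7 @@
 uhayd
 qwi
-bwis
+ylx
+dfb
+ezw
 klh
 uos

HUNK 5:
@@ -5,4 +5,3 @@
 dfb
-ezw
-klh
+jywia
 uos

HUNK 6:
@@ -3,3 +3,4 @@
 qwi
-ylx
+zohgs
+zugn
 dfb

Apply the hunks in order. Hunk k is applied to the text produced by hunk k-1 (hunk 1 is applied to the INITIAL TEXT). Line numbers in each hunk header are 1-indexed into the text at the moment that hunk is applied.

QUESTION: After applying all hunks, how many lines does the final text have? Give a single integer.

Hunk 1: at line 2 remove [ykaf] add [coffo] -> 6 lines: pzsrk uhayd coffo ctwo klh uos
Hunk 2: at line 1 remove [coffo,ctwo] add [rfe] -> 5 lines: pzsrk uhayd rfe klh uos
Hunk 3: at line 1 remove [rfe] add [qwi,bwis] -> 6 lines: pzsrk uhayd qwi bwis klh uos
Hunk 4: at line 2 remove [bwis] add [ylx,dfb,ezw] -> 8 lines: pzsrk uhayd qwi ylx dfb ezw klh uos
Hunk 5: at line 5 remove [ezw,klh] add [jywia] -> 7 lines: pzsrk uhayd qwi ylx dfb jywia uos
Hunk 6: at line 3 remove [ylx] add [zohgs,zugn] -> 8 lines: pzsrk uhayd qwi zohgs zugn dfb jywia uos
Final line count: 8

Answer: 8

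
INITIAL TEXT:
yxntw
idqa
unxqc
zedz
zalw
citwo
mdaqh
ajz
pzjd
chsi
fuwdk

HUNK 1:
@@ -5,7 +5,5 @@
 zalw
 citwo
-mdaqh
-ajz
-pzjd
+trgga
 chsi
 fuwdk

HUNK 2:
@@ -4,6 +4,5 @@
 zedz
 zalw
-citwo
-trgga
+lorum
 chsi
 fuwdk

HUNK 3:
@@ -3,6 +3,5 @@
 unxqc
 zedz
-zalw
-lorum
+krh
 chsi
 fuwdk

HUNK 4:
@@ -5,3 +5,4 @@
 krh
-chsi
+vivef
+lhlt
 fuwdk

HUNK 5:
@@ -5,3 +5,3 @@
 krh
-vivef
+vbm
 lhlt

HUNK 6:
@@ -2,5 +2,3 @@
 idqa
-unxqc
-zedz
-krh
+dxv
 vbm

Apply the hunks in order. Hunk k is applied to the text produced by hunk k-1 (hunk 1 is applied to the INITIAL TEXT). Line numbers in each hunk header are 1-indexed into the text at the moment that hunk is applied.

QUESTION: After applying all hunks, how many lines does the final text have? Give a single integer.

Answer: 6

Derivation:
Hunk 1: at line 5 remove [mdaqh,ajz,pzjd] add [trgga] -> 9 lines: yxntw idqa unxqc zedz zalw citwo trgga chsi fuwdk
Hunk 2: at line 4 remove [citwo,trgga] add [lorum] -> 8 lines: yxntw idqa unxqc zedz zalw lorum chsi fuwdk
Hunk 3: at line 3 remove [zalw,lorum] add [krh] -> 7 lines: yxntw idqa unxqc zedz krh chsi fuwdk
Hunk 4: at line 5 remove [chsi] add [vivef,lhlt] -> 8 lines: yxntw idqa unxqc zedz krh vivef lhlt fuwdk
Hunk 5: at line 5 remove [vivef] add [vbm] -> 8 lines: yxntw idqa unxqc zedz krh vbm lhlt fuwdk
Hunk 6: at line 2 remove [unxqc,zedz,krh] add [dxv] -> 6 lines: yxntw idqa dxv vbm lhlt fuwdk
Final line count: 6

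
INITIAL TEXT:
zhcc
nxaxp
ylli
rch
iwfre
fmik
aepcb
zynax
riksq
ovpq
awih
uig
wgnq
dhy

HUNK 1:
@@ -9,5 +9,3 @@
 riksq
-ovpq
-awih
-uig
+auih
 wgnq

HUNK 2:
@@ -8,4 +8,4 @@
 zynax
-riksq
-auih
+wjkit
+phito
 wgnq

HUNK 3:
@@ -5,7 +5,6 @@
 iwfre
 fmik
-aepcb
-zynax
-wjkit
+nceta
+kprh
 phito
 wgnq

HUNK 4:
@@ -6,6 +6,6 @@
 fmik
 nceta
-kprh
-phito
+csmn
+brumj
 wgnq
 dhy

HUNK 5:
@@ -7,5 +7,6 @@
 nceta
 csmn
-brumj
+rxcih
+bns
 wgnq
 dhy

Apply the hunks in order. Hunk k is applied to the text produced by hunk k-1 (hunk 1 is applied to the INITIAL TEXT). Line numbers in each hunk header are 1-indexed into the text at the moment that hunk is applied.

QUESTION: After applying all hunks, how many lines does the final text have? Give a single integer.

Answer: 12

Derivation:
Hunk 1: at line 9 remove [ovpq,awih,uig] add [auih] -> 12 lines: zhcc nxaxp ylli rch iwfre fmik aepcb zynax riksq auih wgnq dhy
Hunk 2: at line 8 remove [riksq,auih] add [wjkit,phito] -> 12 lines: zhcc nxaxp ylli rch iwfre fmik aepcb zynax wjkit phito wgnq dhy
Hunk 3: at line 5 remove [aepcb,zynax,wjkit] add [nceta,kprh] -> 11 lines: zhcc nxaxp ylli rch iwfre fmik nceta kprh phito wgnq dhy
Hunk 4: at line 6 remove [kprh,phito] add [csmn,brumj] -> 11 lines: zhcc nxaxp ylli rch iwfre fmik nceta csmn brumj wgnq dhy
Hunk 5: at line 7 remove [brumj] add [rxcih,bns] -> 12 lines: zhcc nxaxp ylli rch iwfre fmik nceta csmn rxcih bns wgnq dhy
Final line count: 12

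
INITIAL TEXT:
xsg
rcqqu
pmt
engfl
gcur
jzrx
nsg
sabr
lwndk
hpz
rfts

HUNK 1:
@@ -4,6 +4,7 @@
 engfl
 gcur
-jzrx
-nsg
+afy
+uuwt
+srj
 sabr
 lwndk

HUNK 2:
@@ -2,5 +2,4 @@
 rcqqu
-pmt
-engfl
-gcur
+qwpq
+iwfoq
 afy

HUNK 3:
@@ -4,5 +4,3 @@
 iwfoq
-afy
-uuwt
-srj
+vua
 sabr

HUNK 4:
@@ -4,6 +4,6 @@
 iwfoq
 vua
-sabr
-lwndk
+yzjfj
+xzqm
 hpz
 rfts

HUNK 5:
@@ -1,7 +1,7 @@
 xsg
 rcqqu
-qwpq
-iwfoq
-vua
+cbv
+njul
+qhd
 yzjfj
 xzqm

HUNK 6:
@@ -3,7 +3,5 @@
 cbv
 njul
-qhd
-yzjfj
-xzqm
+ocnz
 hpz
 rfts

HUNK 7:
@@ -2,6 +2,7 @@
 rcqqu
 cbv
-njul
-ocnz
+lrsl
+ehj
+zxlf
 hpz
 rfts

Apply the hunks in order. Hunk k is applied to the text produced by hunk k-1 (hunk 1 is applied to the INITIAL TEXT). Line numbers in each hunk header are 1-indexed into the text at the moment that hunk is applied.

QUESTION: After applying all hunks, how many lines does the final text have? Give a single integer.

Answer: 8

Derivation:
Hunk 1: at line 4 remove [jzrx,nsg] add [afy,uuwt,srj] -> 12 lines: xsg rcqqu pmt engfl gcur afy uuwt srj sabr lwndk hpz rfts
Hunk 2: at line 2 remove [pmt,engfl,gcur] add [qwpq,iwfoq] -> 11 lines: xsg rcqqu qwpq iwfoq afy uuwt srj sabr lwndk hpz rfts
Hunk 3: at line 4 remove [afy,uuwt,srj] add [vua] -> 9 lines: xsg rcqqu qwpq iwfoq vua sabr lwndk hpz rfts
Hunk 4: at line 4 remove [sabr,lwndk] add [yzjfj,xzqm] -> 9 lines: xsg rcqqu qwpq iwfoq vua yzjfj xzqm hpz rfts
Hunk 5: at line 1 remove [qwpq,iwfoq,vua] add [cbv,njul,qhd] -> 9 lines: xsg rcqqu cbv njul qhd yzjfj xzqm hpz rfts
Hunk 6: at line 3 remove [qhd,yzjfj,xzqm] add [ocnz] -> 7 lines: xsg rcqqu cbv njul ocnz hpz rfts
Hunk 7: at line 2 remove [njul,ocnz] add [lrsl,ehj,zxlf] -> 8 lines: xsg rcqqu cbv lrsl ehj zxlf hpz rfts
Final line count: 8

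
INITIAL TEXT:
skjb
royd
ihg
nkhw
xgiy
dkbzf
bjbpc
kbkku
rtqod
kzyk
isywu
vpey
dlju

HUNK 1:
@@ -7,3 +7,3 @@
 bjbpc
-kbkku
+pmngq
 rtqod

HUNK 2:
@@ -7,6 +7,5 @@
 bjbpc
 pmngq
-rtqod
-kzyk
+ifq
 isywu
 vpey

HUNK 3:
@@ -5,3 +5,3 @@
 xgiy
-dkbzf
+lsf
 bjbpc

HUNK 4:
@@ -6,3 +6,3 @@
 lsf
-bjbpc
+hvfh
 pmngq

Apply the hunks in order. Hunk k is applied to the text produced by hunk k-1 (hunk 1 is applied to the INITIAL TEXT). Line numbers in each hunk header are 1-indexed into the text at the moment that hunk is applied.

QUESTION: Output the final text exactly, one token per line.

Answer: skjb
royd
ihg
nkhw
xgiy
lsf
hvfh
pmngq
ifq
isywu
vpey
dlju

Derivation:
Hunk 1: at line 7 remove [kbkku] add [pmngq] -> 13 lines: skjb royd ihg nkhw xgiy dkbzf bjbpc pmngq rtqod kzyk isywu vpey dlju
Hunk 2: at line 7 remove [rtqod,kzyk] add [ifq] -> 12 lines: skjb royd ihg nkhw xgiy dkbzf bjbpc pmngq ifq isywu vpey dlju
Hunk 3: at line 5 remove [dkbzf] add [lsf] -> 12 lines: skjb royd ihg nkhw xgiy lsf bjbpc pmngq ifq isywu vpey dlju
Hunk 4: at line 6 remove [bjbpc] add [hvfh] -> 12 lines: skjb royd ihg nkhw xgiy lsf hvfh pmngq ifq isywu vpey dlju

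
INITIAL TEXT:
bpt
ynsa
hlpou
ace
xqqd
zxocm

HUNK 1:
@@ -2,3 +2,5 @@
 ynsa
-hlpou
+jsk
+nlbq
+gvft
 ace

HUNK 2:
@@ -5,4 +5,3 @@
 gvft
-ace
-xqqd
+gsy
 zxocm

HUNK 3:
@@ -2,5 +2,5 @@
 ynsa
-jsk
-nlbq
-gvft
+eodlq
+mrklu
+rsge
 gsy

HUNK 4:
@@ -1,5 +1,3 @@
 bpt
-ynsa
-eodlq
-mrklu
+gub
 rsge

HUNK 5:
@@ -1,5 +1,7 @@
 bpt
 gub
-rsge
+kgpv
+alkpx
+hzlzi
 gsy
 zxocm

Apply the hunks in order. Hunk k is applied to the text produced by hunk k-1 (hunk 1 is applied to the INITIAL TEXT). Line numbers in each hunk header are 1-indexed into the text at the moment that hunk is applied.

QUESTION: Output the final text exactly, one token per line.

Answer: bpt
gub
kgpv
alkpx
hzlzi
gsy
zxocm

Derivation:
Hunk 1: at line 2 remove [hlpou] add [jsk,nlbq,gvft] -> 8 lines: bpt ynsa jsk nlbq gvft ace xqqd zxocm
Hunk 2: at line 5 remove [ace,xqqd] add [gsy] -> 7 lines: bpt ynsa jsk nlbq gvft gsy zxocm
Hunk 3: at line 2 remove [jsk,nlbq,gvft] add [eodlq,mrklu,rsge] -> 7 lines: bpt ynsa eodlq mrklu rsge gsy zxocm
Hunk 4: at line 1 remove [ynsa,eodlq,mrklu] add [gub] -> 5 lines: bpt gub rsge gsy zxocm
Hunk 5: at line 1 remove [rsge] add [kgpv,alkpx,hzlzi] -> 7 lines: bpt gub kgpv alkpx hzlzi gsy zxocm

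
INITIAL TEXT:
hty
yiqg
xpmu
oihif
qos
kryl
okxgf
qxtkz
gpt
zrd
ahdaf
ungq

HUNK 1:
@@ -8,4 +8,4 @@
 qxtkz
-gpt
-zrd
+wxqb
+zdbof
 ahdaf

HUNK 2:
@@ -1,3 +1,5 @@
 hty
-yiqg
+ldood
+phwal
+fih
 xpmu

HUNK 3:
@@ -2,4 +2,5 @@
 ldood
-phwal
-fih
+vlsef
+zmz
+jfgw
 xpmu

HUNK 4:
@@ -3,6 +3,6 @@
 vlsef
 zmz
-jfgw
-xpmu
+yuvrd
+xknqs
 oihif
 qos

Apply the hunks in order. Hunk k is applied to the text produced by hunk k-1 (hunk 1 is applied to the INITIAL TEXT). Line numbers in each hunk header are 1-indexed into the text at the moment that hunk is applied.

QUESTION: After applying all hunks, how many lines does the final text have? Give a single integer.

Hunk 1: at line 8 remove [gpt,zrd] add [wxqb,zdbof] -> 12 lines: hty yiqg xpmu oihif qos kryl okxgf qxtkz wxqb zdbof ahdaf ungq
Hunk 2: at line 1 remove [yiqg] add [ldood,phwal,fih] -> 14 lines: hty ldood phwal fih xpmu oihif qos kryl okxgf qxtkz wxqb zdbof ahdaf ungq
Hunk 3: at line 2 remove [phwal,fih] add [vlsef,zmz,jfgw] -> 15 lines: hty ldood vlsef zmz jfgw xpmu oihif qos kryl okxgf qxtkz wxqb zdbof ahdaf ungq
Hunk 4: at line 3 remove [jfgw,xpmu] add [yuvrd,xknqs] -> 15 lines: hty ldood vlsef zmz yuvrd xknqs oihif qos kryl okxgf qxtkz wxqb zdbof ahdaf ungq
Final line count: 15

Answer: 15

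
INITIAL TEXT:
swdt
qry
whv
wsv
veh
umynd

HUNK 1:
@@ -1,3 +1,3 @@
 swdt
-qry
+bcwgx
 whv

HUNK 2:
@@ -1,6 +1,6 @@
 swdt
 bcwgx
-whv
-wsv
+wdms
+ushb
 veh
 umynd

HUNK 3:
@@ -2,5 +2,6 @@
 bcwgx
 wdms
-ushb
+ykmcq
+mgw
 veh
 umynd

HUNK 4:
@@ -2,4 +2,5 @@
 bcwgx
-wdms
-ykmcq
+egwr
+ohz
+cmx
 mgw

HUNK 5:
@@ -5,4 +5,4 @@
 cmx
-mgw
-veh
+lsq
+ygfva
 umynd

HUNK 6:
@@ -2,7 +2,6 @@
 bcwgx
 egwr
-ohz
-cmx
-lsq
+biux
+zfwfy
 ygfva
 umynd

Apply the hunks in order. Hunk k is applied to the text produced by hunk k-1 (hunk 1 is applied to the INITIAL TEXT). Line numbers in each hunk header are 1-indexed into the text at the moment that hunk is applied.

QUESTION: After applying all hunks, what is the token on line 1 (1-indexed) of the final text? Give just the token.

Answer: swdt

Derivation:
Hunk 1: at line 1 remove [qry] add [bcwgx] -> 6 lines: swdt bcwgx whv wsv veh umynd
Hunk 2: at line 1 remove [whv,wsv] add [wdms,ushb] -> 6 lines: swdt bcwgx wdms ushb veh umynd
Hunk 3: at line 2 remove [ushb] add [ykmcq,mgw] -> 7 lines: swdt bcwgx wdms ykmcq mgw veh umynd
Hunk 4: at line 2 remove [wdms,ykmcq] add [egwr,ohz,cmx] -> 8 lines: swdt bcwgx egwr ohz cmx mgw veh umynd
Hunk 5: at line 5 remove [mgw,veh] add [lsq,ygfva] -> 8 lines: swdt bcwgx egwr ohz cmx lsq ygfva umynd
Hunk 6: at line 2 remove [ohz,cmx,lsq] add [biux,zfwfy] -> 7 lines: swdt bcwgx egwr biux zfwfy ygfva umynd
Final line 1: swdt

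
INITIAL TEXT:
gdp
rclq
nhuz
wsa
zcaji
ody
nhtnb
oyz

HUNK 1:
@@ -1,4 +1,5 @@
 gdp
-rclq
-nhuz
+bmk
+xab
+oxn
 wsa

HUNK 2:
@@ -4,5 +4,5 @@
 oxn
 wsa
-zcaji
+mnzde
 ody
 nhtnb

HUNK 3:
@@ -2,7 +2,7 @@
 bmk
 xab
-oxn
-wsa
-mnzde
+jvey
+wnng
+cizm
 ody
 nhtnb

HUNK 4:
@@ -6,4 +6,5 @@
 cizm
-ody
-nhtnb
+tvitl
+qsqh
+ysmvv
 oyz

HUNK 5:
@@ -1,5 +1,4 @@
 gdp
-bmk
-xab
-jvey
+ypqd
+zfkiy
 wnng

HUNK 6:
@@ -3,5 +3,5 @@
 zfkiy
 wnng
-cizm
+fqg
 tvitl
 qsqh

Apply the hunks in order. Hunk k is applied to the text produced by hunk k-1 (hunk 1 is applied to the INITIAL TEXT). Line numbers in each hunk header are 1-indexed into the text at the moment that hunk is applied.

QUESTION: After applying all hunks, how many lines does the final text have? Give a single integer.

Hunk 1: at line 1 remove [rclq,nhuz] add [bmk,xab,oxn] -> 9 lines: gdp bmk xab oxn wsa zcaji ody nhtnb oyz
Hunk 2: at line 4 remove [zcaji] add [mnzde] -> 9 lines: gdp bmk xab oxn wsa mnzde ody nhtnb oyz
Hunk 3: at line 2 remove [oxn,wsa,mnzde] add [jvey,wnng,cizm] -> 9 lines: gdp bmk xab jvey wnng cizm ody nhtnb oyz
Hunk 4: at line 6 remove [ody,nhtnb] add [tvitl,qsqh,ysmvv] -> 10 lines: gdp bmk xab jvey wnng cizm tvitl qsqh ysmvv oyz
Hunk 5: at line 1 remove [bmk,xab,jvey] add [ypqd,zfkiy] -> 9 lines: gdp ypqd zfkiy wnng cizm tvitl qsqh ysmvv oyz
Hunk 6: at line 3 remove [cizm] add [fqg] -> 9 lines: gdp ypqd zfkiy wnng fqg tvitl qsqh ysmvv oyz
Final line count: 9

Answer: 9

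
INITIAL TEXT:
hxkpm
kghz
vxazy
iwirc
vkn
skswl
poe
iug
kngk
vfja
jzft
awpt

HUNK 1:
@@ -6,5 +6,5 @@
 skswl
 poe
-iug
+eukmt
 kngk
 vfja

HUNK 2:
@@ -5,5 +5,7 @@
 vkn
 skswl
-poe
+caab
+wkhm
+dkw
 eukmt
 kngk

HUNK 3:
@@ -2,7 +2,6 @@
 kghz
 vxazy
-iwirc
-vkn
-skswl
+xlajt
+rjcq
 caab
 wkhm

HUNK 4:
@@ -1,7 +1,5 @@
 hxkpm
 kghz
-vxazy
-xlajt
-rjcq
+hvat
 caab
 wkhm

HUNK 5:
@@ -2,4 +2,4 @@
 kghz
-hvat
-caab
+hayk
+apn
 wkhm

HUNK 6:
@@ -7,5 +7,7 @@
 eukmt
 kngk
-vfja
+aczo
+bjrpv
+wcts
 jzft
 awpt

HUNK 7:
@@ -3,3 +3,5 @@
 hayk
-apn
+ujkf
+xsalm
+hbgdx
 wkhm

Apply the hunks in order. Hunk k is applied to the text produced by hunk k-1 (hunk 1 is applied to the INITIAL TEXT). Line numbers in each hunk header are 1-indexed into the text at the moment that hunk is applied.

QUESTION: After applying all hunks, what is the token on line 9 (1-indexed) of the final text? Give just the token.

Answer: eukmt

Derivation:
Hunk 1: at line 6 remove [iug] add [eukmt] -> 12 lines: hxkpm kghz vxazy iwirc vkn skswl poe eukmt kngk vfja jzft awpt
Hunk 2: at line 5 remove [poe] add [caab,wkhm,dkw] -> 14 lines: hxkpm kghz vxazy iwirc vkn skswl caab wkhm dkw eukmt kngk vfja jzft awpt
Hunk 3: at line 2 remove [iwirc,vkn,skswl] add [xlajt,rjcq] -> 13 lines: hxkpm kghz vxazy xlajt rjcq caab wkhm dkw eukmt kngk vfja jzft awpt
Hunk 4: at line 1 remove [vxazy,xlajt,rjcq] add [hvat] -> 11 lines: hxkpm kghz hvat caab wkhm dkw eukmt kngk vfja jzft awpt
Hunk 5: at line 2 remove [hvat,caab] add [hayk,apn] -> 11 lines: hxkpm kghz hayk apn wkhm dkw eukmt kngk vfja jzft awpt
Hunk 6: at line 7 remove [vfja] add [aczo,bjrpv,wcts] -> 13 lines: hxkpm kghz hayk apn wkhm dkw eukmt kngk aczo bjrpv wcts jzft awpt
Hunk 7: at line 3 remove [apn] add [ujkf,xsalm,hbgdx] -> 15 lines: hxkpm kghz hayk ujkf xsalm hbgdx wkhm dkw eukmt kngk aczo bjrpv wcts jzft awpt
Final line 9: eukmt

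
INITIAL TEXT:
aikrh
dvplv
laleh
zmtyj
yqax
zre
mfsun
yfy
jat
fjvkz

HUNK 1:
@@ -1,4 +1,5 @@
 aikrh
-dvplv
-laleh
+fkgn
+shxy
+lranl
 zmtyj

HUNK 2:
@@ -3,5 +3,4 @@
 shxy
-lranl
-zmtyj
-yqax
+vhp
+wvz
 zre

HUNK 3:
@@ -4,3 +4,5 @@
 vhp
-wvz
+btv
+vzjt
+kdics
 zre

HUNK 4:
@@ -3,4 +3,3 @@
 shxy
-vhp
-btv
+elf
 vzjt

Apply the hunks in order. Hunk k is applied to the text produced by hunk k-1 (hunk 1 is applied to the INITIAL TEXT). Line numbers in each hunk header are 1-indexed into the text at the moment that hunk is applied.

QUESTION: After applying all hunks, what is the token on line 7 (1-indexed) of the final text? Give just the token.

Hunk 1: at line 1 remove [dvplv,laleh] add [fkgn,shxy,lranl] -> 11 lines: aikrh fkgn shxy lranl zmtyj yqax zre mfsun yfy jat fjvkz
Hunk 2: at line 3 remove [lranl,zmtyj,yqax] add [vhp,wvz] -> 10 lines: aikrh fkgn shxy vhp wvz zre mfsun yfy jat fjvkz
Hunk 3: at line 4 remove [wvz] add [btv,vzjt,kdics] -> 12 lines: aikrh fkgn shxy vhp btv vzjt kdics zre mfsun yfy jat fjvkz
Hunk 4: at line 3 remove [vhp,btv] add [elf] -> 11 lines: aikrh fkgn shxy elf vzjt kdics zre mfsun yfy jat fjvkz
Final line 7: zre

Answer: zre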